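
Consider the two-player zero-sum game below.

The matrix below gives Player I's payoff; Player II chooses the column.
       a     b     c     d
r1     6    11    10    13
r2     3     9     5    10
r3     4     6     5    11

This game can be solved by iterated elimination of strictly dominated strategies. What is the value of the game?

Column d is strictly dominated by a for Player II (6<13, 3<10, 4<11); eliminate d.
Column b is strictly dominated by a for Player II (6<11, 3<9, 4<6); eliminate b.
Row r3 is strictly dominated by row r1 (6>4, 10>5); eliminate r3.
Column c is strictly dominated by a for Player II (6<10, 3<5); eliminate c.
Row r2 is strictly dominated by row r1 (6>3); eliminate r2.
Only (r1, a) remains, with payoff 6.

6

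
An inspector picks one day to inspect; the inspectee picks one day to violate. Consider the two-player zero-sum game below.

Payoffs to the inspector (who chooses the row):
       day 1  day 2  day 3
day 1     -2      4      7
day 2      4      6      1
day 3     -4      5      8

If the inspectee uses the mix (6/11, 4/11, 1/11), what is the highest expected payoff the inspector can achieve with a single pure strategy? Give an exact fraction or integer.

day 1: (-2)·(6/11) + (4)·(4/11) + (7)·(1/11) = 1.
day 2: (4)·(6/11) + (6)·(4/11) + (1)·(1/11) = 49/11.
day 3: (-4)·(6/11) + (5)·(4/11) + (8)·(1/11) = 4/11.
The best pure response is day 2 with expected payoff 49/11.

49/11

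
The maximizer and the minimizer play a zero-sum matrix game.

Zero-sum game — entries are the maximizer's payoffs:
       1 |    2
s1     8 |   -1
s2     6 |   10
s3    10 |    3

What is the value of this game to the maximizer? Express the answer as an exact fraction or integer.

82/11

Row s1 is strictly dominated by row s3, so the maximizer never plays it.
The remaining 2×2 game on (s2, s3) × (1, 2) has no saddle point. Let the maximizer play s2 with probability p; indifference gives 6p + 10(1−p) = 10p + 3(1−p), so p = 7/11.
Similarly the minimizer's optimal q on 1 is 7/11, and the value is 6·(7/11) + (10)·(4/11) = 82/11.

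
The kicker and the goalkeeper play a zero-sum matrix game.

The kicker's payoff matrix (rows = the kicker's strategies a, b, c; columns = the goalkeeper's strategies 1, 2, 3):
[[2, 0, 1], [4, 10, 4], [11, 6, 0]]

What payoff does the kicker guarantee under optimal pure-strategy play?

4

Row minima: 0, 4, 0 → the kicker's maximin is 4.
Column maxima: 11, 10, 4 → the goalkeeper's minimax is 4.
They coincide at (b, 3), so the value is 4.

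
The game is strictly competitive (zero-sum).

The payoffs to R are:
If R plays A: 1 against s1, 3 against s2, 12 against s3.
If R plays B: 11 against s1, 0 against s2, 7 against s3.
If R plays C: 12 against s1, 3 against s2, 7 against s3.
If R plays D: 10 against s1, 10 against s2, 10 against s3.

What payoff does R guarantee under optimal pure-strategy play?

Row minima: 1, 0, 3, 10 → R's maximin is 10.
Column maxima: 12, 10, 12 → C's minimax is 10.
They coincide at (D, s2), so the value is 10.

10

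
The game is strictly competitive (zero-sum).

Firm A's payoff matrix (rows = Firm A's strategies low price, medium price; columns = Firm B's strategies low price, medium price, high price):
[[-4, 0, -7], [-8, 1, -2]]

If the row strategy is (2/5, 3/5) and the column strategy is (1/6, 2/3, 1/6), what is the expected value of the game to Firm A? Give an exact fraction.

-4/3

Against (1/6, 2/3, 1/6), each row's expected payoff is low price: -11/6; medium price: -1.
Taking the (2/5, 3/5)-weighted average: (2/5)·(-11/6) + (3/5)·(-1) = -4/3.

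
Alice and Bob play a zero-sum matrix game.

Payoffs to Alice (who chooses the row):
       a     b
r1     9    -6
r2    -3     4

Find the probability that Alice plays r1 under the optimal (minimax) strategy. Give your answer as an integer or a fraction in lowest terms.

7/22

Row minima are -6 and -3, so Alice's maximin is -3; column maxima are 9 and 4, so Bob's minimax is 4. These differ, so the equilibrium is in mixed strategies.
Let Alice play r1 with probability p. Bob is indifferent when 9p − 3(1−p) = −6p + 4(1−p), giving p = 7/22.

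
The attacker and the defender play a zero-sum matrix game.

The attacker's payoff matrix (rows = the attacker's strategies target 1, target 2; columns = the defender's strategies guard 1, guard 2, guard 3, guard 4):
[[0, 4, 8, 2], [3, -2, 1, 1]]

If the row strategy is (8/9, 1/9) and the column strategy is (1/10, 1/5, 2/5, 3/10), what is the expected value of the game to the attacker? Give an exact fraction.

Against (1/10, 1/5, 2/5, 3/10), each row's expected payoff is target 1: 23/5; target 2: 3/5.
Taking the (8/9, 1/9)-weighted average: (8/9)·(23/5) + (1/9)·(3/5) = 187/45.

187/45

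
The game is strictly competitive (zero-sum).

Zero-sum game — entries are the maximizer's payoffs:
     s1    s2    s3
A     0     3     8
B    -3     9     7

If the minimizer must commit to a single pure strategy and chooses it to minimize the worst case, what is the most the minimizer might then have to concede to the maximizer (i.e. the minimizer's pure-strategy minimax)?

The worst case (largest entry) in each column is s1: 0, s2: 9, s3: 8.
The best (smallest) of these is 0.

0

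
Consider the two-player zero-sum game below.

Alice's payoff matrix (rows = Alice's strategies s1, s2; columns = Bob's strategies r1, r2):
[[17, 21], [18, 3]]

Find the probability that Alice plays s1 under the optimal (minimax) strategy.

15/19

Row minima are 17 and 3, so Alice's maximin is 17; column maxima are 18 and 21, so Bob's minimax is 18. These differ, so the equilibrium is in mixed strategies.
Let Alice play s1 with probability p. Bob is indifferent when 17p + 18(1−p) = 21p + 3(1−p), giving p = 15/19.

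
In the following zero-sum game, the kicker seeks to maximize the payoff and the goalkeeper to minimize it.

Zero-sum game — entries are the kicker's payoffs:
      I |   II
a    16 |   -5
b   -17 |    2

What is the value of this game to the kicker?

Row minima are -5 and -17, so the kicker's maximin is -5; column maxima are 16 and 2, so the goalkeeper's minimax is 2. These differ, so the equilibrium is in mixed strategies.
Let the kicker play a with probability p. The goalkeeper is indifferent when 16p − 17(1−p) = −5p + 2(1−p), giving p = 19/40.
Let the goalkeeper play I with probability q. The kicker is indifferent when 16q − 5(1−q) = −17q + 2(1−q), giving q = 7/40.
The value is 16·(7/40) + (-5)·(33/40) = -53/40.

-53/40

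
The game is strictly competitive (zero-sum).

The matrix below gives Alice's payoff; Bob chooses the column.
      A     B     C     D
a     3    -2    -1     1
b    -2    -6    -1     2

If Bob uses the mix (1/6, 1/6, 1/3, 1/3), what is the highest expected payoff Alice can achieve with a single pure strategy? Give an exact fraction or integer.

1/6

a: (3)·(1/6) + (-2)·(1/6) + (-1)·(1/3) + (1)·(1/3) = 1/6.
b: (-2)·(1/6) + (-6)·(1/6) + (-1)·(1/3) + (2)·(1/3) = -1.
The best pure response is a with expected payoff 1/6.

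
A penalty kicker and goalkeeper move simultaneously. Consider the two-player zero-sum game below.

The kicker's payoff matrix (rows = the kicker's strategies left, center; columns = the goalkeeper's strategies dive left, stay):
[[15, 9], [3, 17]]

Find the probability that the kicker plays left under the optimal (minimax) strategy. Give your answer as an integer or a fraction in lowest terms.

Row minima are 9 and 3, so the kicker's maximin is 9; column maxima are 15 and 17, so the goalkeeper's minimax is 15. These differ, so the equilibrium is in mixed strategies.
Let the kicker play left with probability p. The goalkeeper is indifferent when 15p + 3(1−p) = 9p + 17(1−p), giving p = 7/10.

7/10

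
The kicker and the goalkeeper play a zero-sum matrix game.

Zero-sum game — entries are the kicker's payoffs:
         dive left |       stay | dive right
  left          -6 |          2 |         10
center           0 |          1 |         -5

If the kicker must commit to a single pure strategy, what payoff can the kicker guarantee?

The worst-case payoff for each row is left: -6, center: -5.
The best of these is -5.

-5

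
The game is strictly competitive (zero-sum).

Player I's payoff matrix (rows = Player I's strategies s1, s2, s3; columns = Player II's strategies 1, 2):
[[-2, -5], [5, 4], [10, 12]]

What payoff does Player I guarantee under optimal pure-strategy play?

10

Row minima: -5, 4, 10 → Player I's maximin is 10.
Column maxima: 10, 12 → Player II's minimax is 10.
They coincide at (s3, 1), so the value is 10.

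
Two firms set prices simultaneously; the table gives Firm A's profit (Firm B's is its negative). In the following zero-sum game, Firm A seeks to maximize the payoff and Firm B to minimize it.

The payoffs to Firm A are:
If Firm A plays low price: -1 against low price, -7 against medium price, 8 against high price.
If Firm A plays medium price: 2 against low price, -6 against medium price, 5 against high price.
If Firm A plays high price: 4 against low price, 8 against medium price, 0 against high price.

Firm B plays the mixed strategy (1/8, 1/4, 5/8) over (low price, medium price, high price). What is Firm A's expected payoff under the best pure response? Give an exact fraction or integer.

25/8

low price: (-1)·(1/8) + (-7)·(1/4) + (8)·(5/8) = 25/8.
medium price: (2)·(1/8) + (-6)·(1/4) + (5)·(5/8) = 15/8.
high price: (4)·(1/8) + (8)·(1/4) + (0)·(5/8) = 5/2.
The best pure response is low price with expected payoff 25/8.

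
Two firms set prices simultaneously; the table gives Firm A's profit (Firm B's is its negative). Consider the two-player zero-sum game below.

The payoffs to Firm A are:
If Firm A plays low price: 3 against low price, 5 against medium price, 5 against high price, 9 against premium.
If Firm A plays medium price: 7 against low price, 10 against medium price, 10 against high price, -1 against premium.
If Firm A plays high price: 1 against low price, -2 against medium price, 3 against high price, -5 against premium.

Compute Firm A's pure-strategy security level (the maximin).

3

The worst-case payoff for each row is low price: 3, medium price: -1, high price: -5.
The best of these is 3.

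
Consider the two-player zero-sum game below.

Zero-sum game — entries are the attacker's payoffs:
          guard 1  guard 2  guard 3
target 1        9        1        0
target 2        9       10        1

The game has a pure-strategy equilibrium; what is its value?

1

Row minima: 0, 1 → the attacker's maximin is 1.
Column maxima: 9, 10, 1 → the defender's minimax is 1.
They coincide at (target 2, guard 3), so the value is 1.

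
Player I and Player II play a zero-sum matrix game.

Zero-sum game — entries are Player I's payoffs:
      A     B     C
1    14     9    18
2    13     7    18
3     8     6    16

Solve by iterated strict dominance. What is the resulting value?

Column C is strictly dominated by A for Player II (14<18, 13<18, 8<16); eliminate C.
Column A is strictly dominated by B for Player II (9<14, 7<13, 6<8); eliminate A.
Row 2 is strictly dominated by row 1 (9>7); eliminate 2.
Row 3 is strictly dominated by row 1 (9>6); eliminate 3.
Only (1, B) remains, with payoff 9.

9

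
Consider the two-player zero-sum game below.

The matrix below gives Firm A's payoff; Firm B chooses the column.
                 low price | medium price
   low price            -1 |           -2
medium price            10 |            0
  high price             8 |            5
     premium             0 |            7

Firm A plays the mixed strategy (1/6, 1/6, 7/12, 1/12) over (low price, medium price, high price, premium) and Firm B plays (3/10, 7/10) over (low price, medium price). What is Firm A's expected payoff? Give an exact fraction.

Against (3/10, 7/10), each row's expected payoff is low price: -17/10; medium price: 3; high price: 59/10; premium: 49/10.
Taking the (1/6, 1/6, 7/12, 1/12)-weighted average: (1/6)·(-17/10) + (1/6)·(3) + (7/12)·(59/10) + (1/12)·(49/10) = 61/15.

61/15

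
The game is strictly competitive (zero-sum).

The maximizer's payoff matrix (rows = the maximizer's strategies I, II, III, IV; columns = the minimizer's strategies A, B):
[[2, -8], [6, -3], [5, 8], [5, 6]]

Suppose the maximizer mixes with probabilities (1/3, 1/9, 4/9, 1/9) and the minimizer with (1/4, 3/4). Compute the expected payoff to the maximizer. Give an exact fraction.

35/18

Against (1/4, 3/4), each row's expected payoff is I: -11/2; II: -3/4; III: 29/4; IV: 23/4.
Taking the (1/3, 1/9, 4/9, 1/9)-weighted average: (1/3)·(-11/2) + (1/9)·(-3/4) + (4/9)·(29/4) + (1/9)·(23/4) = 35/18.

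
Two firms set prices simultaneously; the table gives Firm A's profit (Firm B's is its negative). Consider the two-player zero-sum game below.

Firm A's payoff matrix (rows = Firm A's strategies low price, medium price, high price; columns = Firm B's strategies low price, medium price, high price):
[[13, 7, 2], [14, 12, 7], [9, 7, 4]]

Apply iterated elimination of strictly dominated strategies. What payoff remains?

7

Row low price is strictly dominated by row medium price (14>13, 12>7, 7>2); eliminate low price.
Row high price is strictly dominated by row medium price (14>9, 12>7, 7>4); eliminate high price.
Column medium price is strictly dominated by high price for Firm B (7<12); eliminate medium price.
Column low price is strictly dominated by high price for Firm B (7<14); eliminate low price.
Only (medium price, high price) remains, with payoff 7.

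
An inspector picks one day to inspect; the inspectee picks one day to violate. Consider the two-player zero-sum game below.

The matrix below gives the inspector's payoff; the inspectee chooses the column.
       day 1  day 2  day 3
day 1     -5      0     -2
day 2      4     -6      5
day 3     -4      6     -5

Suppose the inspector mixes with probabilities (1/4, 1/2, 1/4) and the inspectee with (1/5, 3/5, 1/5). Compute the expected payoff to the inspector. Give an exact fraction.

-4/5

Against (1/5, 3/5, 1/5), each row's expected payoff is day 1: -7/5; day 2: -9/5; day 3: 9/5.
Taking the (1/4, 1/2, 1/4)-weighted average: (1/4)·(-7/5) + (1/2)·(-9/5) + (1/4)·(9/5) = -4/5.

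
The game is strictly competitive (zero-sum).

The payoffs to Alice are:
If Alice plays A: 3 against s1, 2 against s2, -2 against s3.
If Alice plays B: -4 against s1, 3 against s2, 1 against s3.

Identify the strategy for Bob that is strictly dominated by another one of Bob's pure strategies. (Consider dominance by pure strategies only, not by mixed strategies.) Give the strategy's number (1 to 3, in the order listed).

2

Bob prefers columns that give Alice less. Compare s2 with s3: -2 < 2, 1 < 3.
So s3 strictly dominates s2 for Bob; s2 is strictly dominated.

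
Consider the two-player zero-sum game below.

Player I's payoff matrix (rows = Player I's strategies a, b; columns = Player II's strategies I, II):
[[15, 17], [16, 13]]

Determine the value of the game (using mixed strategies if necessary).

77/5

Row minima are 15 and 13, so Player I's maximin is 15; column maxima are 16 and 17, so Player II's minimax is 16. These differ, so the equilibrium is in mixed strategies.
Let Player I play a with probability p. Player II is indifferent when 15p + 16(1−p) = 17p + 13(1−p), giving p = 3/5.
Let Player II play I with probability q. Player I is indifferent when 15q + 17(1−q) = 16q + 13(1−q), giving q = 4/5.
The value is 15·(4/5) + (17)·(1/5) = 77/5.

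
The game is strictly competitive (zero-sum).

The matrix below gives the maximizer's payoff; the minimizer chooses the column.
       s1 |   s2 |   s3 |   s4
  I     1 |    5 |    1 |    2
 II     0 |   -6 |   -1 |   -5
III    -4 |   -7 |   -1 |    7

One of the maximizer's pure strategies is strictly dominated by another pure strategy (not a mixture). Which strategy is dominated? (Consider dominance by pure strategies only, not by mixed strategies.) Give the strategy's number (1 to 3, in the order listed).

2

Compare II with I: 1 > 0, 5 > -6, 1 > -1, 2 > -5.
So I strictly dominates II for the maximizer; II is strictly dominated.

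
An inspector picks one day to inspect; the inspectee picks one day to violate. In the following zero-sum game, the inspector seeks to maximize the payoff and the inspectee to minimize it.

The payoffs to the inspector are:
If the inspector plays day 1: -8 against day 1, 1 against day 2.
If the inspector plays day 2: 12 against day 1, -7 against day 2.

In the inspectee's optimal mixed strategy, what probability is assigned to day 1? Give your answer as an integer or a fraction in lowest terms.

Row minima are -8 and -7, so the inspector's maximin is -7; column maxima are 12 and 1, so the inspectee's minimax is 1. These differ, so the equilibrium is in mixed strategies.
Let the inspectee play day 1 with probability q. The inspector is indifferent when −8q + (1−q) = 12q − 7(1−q), giving q = 2/7.

2/7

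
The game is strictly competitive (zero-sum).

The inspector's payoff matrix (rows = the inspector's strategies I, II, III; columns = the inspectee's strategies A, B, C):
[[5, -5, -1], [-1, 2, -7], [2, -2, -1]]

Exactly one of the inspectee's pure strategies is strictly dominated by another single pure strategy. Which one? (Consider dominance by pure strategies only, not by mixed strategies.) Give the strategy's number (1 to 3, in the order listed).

1

The inspectee prefers columns that give the inspector less. Compare A with C: -1 < 5, -7 < -1, -1 < 2.
So C strictly dominates A for the inspectee; A is strictly dominated.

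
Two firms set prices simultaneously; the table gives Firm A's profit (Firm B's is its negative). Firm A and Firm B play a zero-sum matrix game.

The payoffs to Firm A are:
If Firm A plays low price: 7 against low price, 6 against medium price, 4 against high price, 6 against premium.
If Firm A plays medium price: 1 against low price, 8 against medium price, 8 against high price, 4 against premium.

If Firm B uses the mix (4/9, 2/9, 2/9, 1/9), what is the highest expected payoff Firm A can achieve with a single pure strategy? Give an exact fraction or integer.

low price: (7)·(4/9) + (6)·(2/9) + (4)·(2/9) + (6)·(1/9) = 6.
medium price: (1)·(4/9) + (8)·(2/9) + (8)·(2/9) + (4)·(1/9) = 40/9.
The best pure response is low price with expected payoff 6.

6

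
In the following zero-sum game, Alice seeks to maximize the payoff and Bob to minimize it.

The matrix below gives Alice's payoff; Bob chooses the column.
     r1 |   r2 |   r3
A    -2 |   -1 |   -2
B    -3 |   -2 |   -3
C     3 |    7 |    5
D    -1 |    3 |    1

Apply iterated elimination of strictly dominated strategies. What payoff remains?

Column r2 is strictly dominated by r1 for Bob (-2<-1, -3<-2, 3<7, -1<3); eliminate r2.
Row B is strictly dominated by row A (-2>-3, -2>-3); eliminate B.
Row A is strictly dominated by row C (3>-2, 5>-2); eliminate A.
Column r3 is strictly dominated by r1 for Bob (3<5, -1<1); eliminate r3.
Row D is strictly dominated by row C (3>-1); eliminate D.
Only (C, r1) remains, with payoff 3.

3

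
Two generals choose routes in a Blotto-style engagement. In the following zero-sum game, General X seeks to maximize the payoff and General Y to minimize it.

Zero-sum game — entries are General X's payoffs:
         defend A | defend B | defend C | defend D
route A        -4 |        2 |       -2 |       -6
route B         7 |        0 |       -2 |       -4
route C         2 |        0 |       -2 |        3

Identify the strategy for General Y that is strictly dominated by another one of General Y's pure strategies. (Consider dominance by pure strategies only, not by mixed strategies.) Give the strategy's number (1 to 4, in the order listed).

General Y prefers columns that give General X less. Compare defend B with defend C: -2 < 2, -2 < 0, -2 < 0.
So defend C strictly dominates defend B for General Y; defend B is strictly dominated.

2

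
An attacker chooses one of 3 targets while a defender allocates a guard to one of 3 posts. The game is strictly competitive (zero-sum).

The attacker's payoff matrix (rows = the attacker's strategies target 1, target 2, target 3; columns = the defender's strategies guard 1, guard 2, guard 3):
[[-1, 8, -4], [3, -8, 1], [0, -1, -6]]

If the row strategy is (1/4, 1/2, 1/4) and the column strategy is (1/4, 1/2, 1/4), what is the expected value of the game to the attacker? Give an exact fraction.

Against (1/4, 1/2, 1/4), each row's expected payoff is target 1: 11/4; target 2: -3; target 3: -2.
Taking the (1/4, 1/2, 1/4)-weighted average: (1/4)·(11/4) + (1/2)·(-3) + (1/4)·(-2) = -21/16.

-21/16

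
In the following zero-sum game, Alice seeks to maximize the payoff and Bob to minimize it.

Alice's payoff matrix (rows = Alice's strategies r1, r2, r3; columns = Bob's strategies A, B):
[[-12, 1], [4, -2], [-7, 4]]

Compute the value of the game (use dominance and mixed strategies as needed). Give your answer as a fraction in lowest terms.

Row r1 is strictly dominated by row r3, so Alice never plays it.
The remaining 2×2 game on (r2, r3) × (A, B) has no saddle point. Let Alice play r2 with probability p; indifference gives 4p − 7(1−p) = −2p + 4(1−p), so p = 11/17.
Similarly Bob's optimal q on A is 6/17, and the value is 4·(6/17) + (-2)·(11/17) = 2/17.

2/17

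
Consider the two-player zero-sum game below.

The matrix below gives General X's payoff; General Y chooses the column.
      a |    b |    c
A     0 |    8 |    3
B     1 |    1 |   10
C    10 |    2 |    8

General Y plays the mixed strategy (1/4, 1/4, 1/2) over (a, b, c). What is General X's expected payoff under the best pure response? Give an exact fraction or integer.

A: (0)·(1/4) + (8)·(1/4) + (3)·(1/2) = 7/2.
B: (1)·(1/4) + (1)·(1/4) + (10)·(1/2) = 11/2.
C: (10)·(1/4) + (2)·(1/4) + (8)·(1/2) = 7.
The best pure response is C with expected payoff 7.

7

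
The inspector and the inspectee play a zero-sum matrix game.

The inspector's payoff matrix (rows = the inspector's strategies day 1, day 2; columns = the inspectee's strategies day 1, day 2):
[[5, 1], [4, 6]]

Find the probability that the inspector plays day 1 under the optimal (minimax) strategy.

Row minima are 1 and 4, so the inspector's maximin is 4; column maxima are 5 and 6, so the inspectee's minimax is 5. These differ, so the equilibrium is in mixed strategies.
Let the inspector play day 1 with probability p. The inspectee is indifferent when 5p + 4(1−p) = p + 6(1−p), giving p = 1/3.

1/3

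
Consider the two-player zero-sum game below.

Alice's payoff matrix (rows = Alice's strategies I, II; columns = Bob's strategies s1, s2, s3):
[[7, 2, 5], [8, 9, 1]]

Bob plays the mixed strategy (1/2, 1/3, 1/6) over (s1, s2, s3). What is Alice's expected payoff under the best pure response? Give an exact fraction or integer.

I: (7)·(1/2) + (2)·(1/3) + (5)·(1/6) = 5.
II: (8)·(1/2) + (9)·(1/3) + (1)·(1/6) = 43/6.
The best pure response is II with expected payoff 43/6.

43/6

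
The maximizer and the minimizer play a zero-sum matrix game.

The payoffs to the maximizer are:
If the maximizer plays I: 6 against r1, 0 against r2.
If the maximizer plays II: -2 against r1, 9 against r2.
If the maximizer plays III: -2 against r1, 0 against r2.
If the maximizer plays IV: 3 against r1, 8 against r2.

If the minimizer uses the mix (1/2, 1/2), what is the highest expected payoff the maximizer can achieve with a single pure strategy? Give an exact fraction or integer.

11/2

I: (6)·(1/2) + (0)·(1/2) = 3.
II: (-2)·(1/2) + (9)·(1/2) = 7/2.
III: (-2)·(1/2) + (0)·(1/2) = -1.
IV: (3)·(1/2) + (8)·(1/2) = 11/2.
The best pure response is IV with expected payoff 11/2.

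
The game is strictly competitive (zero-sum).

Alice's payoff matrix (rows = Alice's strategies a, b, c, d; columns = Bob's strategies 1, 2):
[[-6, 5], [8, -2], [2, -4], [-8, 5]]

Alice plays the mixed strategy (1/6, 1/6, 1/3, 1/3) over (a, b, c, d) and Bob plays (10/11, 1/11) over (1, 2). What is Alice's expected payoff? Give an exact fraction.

Against (10/11, 1/11), each row's expected payoff is a: -5; b: 78/11; c: 16/11; d: -75/11.
Taking the (1/6, 1/6, 1/3, 1/3)-weighted average: (1/6)·(-5) + (1/6)·(78/11) + (1/3)·(16/11) + (1/3)·(-75/11) = -95/66.

-95/66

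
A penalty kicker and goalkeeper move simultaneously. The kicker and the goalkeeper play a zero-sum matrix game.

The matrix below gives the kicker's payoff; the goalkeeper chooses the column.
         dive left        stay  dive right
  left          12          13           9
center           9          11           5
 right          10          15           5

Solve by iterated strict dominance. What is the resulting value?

9

Column dive left is strictly dominated by dive right for the goalkeeper (9<12, 5<9, 5<10); eliminate dive left.
Column stay is strictly dominated by dive right for the goalkeeper (9<13, 5<11, 5<15); eliminate stay.
Row right is strictly dominated by row left (9>5); eliminate right.
Row center is strictly dominated by row left (9>5); eliminate center.
Only (left, dive right) remains, with payoff 9.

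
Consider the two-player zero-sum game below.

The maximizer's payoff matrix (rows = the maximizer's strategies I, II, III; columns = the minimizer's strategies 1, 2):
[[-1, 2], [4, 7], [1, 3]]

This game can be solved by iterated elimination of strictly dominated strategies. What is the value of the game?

4

Column 2 is strictly dominated by 1 for the minimizer (-1<2, 4<7, 1<3); eliminate 2.
Row III is strictly dominated by row II (4>1); eliminate III.
Row I is strictly dominated by row II (4>-1); eliminate I.
Only (II, 1) remains, with payoff 4.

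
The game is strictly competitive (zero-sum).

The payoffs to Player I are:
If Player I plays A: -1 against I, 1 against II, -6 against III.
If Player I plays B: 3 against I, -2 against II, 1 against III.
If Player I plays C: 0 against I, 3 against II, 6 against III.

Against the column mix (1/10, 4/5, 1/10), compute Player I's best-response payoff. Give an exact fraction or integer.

3

A: (-1)·(1/10) + (1)·(4/5) + (-6)·(1/10) = 1/10.
B: (3)·(1/10) + (-2)·(4/5) + (1)·(1/10) = -6/5.
C: (0)·(1/10) + (3)·(4/5) + (6)·(1/10) = 3.
The best pure response is C with expected payoff 3.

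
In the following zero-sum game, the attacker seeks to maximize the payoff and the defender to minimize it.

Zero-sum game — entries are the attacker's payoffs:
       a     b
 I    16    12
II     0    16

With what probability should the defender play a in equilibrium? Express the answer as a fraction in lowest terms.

1/5

Row minima are 12 and 0, so the attacker's maximin is 12; column maxima are 16 and 16, so the defender's minimax is 16. These differ, so the equilibrium is in mixed strategies.
Let the defender play a with probability q. The attacker is indifferent when 16q + 12(1−q) = 16(1−q), giving q = 1/5.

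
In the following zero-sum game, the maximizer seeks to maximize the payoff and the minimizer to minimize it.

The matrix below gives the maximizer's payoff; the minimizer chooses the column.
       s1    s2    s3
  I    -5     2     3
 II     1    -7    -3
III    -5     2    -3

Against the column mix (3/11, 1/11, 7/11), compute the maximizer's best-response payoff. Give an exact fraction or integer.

8/11

I: (-5)·(3/11) + (2)·(1/11) + (3)·(7/11) = 8/11.
II: (1)·(3/11) + (-7)·(1/11) + (-3)·(7/11) = -25/11.
III: (-5)·(3/11) + (2)·(1/11) + (-3)·(7/11) = -34/11.
The best pure response is I with expected payoff 8/11.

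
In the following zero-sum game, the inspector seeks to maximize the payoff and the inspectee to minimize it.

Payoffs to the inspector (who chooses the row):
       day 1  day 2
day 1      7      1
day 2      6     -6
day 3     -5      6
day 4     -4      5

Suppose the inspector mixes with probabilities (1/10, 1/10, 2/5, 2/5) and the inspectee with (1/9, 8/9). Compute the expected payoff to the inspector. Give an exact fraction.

Against (1/9, 8/9), each row's expected payoff is day 1: 5/3; day 2: -14/3; day 3: 43/9; day 4: 4.
Taking the (1/10, 1/10, 2/5, 2/5)-weighted average: (1/10)·(5/3) + (1/10)·(-14/3) + (2/5)·(43/9) + (2/5)·(4) = 289/90.

289/90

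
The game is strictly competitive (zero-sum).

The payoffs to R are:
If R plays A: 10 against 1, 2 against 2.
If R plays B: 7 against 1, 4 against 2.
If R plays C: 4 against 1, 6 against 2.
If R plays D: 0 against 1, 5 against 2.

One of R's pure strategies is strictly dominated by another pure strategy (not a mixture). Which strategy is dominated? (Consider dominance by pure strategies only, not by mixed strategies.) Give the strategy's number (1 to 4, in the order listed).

Compare D with C: 4 > 0, 6 > 5.
So C strictly dominates D for R; D is strictly dominated.

4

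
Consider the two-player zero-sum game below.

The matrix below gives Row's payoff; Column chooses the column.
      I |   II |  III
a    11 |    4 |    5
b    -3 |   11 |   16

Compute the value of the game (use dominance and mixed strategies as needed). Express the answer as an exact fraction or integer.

Column III is strictly dominated by II for Column (it gives Row more in every row).
The remaining 2×2 game on (a, b) × (I, II) has no saddle point. Let Row play a with probability p; indifference gives 11p − 3(1−p) = 4p + 11(1−p), so p = 2/3.
Similarly Column's optimal q on I is 1/3, and the value is 11·(1/3) + (4)·(2/3) = 19/3.

19/3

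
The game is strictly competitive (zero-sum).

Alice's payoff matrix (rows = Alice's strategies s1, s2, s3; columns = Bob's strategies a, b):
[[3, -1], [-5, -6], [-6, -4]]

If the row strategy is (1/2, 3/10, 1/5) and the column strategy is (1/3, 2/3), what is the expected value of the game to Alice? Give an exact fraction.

-37/15

Against (1/3, 2/3), each row's expected payoff is s1: 1/3; s2: -17/3; s3: -14/3.
Taking the (1/2, 3/10, 1/5)-weighted average: (1/2)·(1/3) + (3/10)·(-17/3) + (1/5)·(-14/3) = -37/15.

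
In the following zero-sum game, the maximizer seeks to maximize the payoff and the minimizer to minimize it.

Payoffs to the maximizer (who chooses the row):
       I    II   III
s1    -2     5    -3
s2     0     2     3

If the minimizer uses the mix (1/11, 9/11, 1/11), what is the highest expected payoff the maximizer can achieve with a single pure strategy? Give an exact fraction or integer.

40/11

s1: (-2)·(1/11) + (5)·(9/11) + (-3)·(1/11) = 40/11.
s2: (0)·(1/11) + (2)·(9/11) + (3)·(1/11) = 21/11.
The best pure response is s1 with expected payoff 40/11.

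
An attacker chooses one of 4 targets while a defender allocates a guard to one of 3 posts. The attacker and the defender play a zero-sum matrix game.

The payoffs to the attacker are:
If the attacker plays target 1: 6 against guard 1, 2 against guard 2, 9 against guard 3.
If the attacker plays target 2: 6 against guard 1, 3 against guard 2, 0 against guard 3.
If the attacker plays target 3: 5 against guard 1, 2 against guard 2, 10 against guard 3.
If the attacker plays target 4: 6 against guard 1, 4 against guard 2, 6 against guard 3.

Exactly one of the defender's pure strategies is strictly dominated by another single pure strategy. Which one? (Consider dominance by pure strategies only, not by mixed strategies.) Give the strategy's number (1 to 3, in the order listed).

1

The defender prefers columns that give the attacker less. Compare guard 1 with guard 2: 2 < 6, 3 < 6, 2 < 5, 4 < 6.
So guard 2 strictly dominates guard 1 for the defender; guard 1 is strictly dominated.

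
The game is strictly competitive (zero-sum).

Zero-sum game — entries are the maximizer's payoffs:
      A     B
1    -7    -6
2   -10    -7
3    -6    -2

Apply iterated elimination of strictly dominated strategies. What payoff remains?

-6

Column B is strictly dominated by A for the minimizer (-7<-6, -10<-7, -6<-2); eliminate B.
Row 1 is strictly dominated by row 3 (-6>-7); eliminate 1.
Row 2 is strictly dominated by row 3 (-6>-10); eliminate 2.
Only (3, A) remains, with payoff -6.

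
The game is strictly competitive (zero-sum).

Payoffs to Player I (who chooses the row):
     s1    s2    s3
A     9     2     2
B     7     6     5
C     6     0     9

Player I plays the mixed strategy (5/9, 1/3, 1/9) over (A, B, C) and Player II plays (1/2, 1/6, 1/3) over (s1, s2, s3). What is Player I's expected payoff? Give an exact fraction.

Against (1/2, 1/6, 1/3), each row's expected payoff is A: 11/2; B: 37/6; C: 6.
Taking the (5/9, 1/3, 1/9)-weighted average: (5/9)·(11/2) + (1/3)·(37/6) + (1/9)·(6) = 52/9.

52/9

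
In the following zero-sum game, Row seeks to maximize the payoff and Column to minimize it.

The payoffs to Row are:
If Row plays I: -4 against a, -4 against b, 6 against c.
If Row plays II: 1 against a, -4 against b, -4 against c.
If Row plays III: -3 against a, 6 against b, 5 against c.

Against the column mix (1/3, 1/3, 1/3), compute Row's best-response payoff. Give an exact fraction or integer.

I: (-4)·(1/3) + (-4)·(1/3) + (6)·(1/3) = -2/3.
II: (1)·(1/3) + (-4)·(1/3) + (-4)·(1/3) = -7/3.
III: (-3)·(1/3) + (6)·(1/3) + (5)·(1/3) = 8/3.
The best pure response is III with expected payoff 8/3.

8/3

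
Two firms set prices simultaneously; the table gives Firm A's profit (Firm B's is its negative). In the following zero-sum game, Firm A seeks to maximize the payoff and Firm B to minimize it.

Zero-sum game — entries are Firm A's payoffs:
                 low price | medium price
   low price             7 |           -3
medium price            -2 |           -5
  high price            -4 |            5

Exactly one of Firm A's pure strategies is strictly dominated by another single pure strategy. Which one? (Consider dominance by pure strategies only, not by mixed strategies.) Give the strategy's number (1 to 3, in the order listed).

2

Compare medium price with low price: 7 > -2, -3 > -5.
So low price strictly dominates medium price for Firm A; medium price is strictly dominated.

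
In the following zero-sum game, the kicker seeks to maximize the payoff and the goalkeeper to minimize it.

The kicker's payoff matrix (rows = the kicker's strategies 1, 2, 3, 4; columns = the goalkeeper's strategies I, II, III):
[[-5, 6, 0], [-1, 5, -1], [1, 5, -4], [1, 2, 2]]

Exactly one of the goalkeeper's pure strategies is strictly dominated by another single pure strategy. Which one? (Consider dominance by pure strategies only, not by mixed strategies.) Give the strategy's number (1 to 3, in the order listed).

The goalkeeper prefers columns that give the kicker less. Compare II with I: -5 < 6, -1 < 5, 1 < 5, 1 < 2.
So I strictly dominates II for the goalkeeper; II is strictly dominated.

2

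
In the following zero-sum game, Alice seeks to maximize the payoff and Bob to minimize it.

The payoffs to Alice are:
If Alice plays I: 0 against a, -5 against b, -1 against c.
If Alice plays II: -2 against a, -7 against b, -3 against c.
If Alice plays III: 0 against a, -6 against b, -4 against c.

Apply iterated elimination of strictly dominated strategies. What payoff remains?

Column c is strictly dominated by b for Bob (-5<-1, -7<-3, -6<-4); eliminate c.
Column a is strictly dominated by b for Bob (-5<0, -7<-2, -6<0); eliminate a.
Row II is strictly dominated by row I (-5>-7); eliminate II.
Row III is strictly dominated by row I (-5>-6); eliminate III.
Only (I, b) remains, with payoff -5.

-5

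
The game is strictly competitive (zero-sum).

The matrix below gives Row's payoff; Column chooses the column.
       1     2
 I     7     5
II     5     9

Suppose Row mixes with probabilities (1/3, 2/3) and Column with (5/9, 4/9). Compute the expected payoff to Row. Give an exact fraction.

Against (5/9, 4/9), each row's expected payoff is I: 55/9; II: 61/9.
Taking the (1/3, 2/3)-weighted average: (1/3)·(55/9) + (2/3)·(61/9) = 59/9.

59/9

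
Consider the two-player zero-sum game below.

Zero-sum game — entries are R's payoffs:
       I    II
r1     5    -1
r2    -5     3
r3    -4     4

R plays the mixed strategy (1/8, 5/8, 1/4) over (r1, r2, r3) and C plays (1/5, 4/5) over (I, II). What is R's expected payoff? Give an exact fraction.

3/2

Against (1/5, 4/5), each row's expected payoff is r1: 1/5; r2: 7/5; r3: 12/5.
Taking the (1/8, 5/8, 1/4)-weighted average: (1/8)·(1/5) + (5/8)·(7/5) + (1/4)·(12/5) = 3/2.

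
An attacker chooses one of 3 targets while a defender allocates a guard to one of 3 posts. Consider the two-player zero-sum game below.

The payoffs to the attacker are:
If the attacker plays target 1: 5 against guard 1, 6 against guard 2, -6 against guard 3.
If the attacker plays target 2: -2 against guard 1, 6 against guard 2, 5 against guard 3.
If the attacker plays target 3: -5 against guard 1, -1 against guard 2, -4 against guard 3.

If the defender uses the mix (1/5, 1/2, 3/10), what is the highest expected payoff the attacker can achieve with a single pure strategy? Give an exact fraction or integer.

41/10

target 1: (5)·(1/5) + (6)·(1/2) + (-6)·(3/10) = 11/5.
target 2: (-2)·(1/5) + (6)·(1/2) + (5)·(3/10) = 41/10.
target 3: (-5)·(1/5) + (-1)·(1/2) + (-4)·(3/10) = -27/10.
The best pure response is target 2 with expected payoff 41/10.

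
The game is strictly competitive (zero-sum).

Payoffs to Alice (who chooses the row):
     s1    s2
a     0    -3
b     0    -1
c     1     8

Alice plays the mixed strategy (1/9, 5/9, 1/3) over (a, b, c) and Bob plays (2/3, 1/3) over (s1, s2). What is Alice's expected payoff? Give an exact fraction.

Against (2/3, 1/3), each row's expected payoff is a: -1; b: -1/3; c: 10/3.
Taking the (1/9, 5/9, 1/3)-weighted average: (1/9)·(-1) + (5/9)·(-1/3) + (1/3)·(10/3) = 22/27.

22/27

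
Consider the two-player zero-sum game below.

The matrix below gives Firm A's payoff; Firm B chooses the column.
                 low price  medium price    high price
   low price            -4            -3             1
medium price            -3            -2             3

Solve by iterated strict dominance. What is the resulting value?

Row low price is strictly dominated by row medium price (-3>-4, -2>-3, 3>1); eliminate low price.
Column high price is strictly dominated by low price for Firm B (-3<3); eliminate high price.
Column medium price is strictly dominated by low price for Firm B (-3<-2); eliminate medium price.
Only (medium price, low price) remains, with payoff -3.

-3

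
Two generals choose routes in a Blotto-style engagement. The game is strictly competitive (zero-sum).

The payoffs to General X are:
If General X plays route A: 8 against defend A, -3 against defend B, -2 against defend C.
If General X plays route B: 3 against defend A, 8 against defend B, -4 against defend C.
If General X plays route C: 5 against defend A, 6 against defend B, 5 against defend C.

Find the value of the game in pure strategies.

Row minima: -3, -4, 5 → General X's maximin is 5.
Column maxima: 8, 8, 5 → General Y's minimax is 5.
They coincide at (route C, defend C), so the value is 5.

5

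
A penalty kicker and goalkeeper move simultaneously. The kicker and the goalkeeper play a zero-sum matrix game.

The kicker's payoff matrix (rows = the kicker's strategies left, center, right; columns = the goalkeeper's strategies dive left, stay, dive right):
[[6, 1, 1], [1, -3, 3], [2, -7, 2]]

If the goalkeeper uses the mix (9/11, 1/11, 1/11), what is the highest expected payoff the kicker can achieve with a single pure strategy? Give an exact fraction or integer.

left: (6)·(9/11) + (1)·(1/11) + (1)·(1/11) = 56/11.
center: (1)·(9/11) + (-3)·(1/11) + (3)·(1/11) = 9/11.
right: (2)·(9/11) + (-7)·(1/11) + (2)·(1/11) = 13/11.
The best pure response is left with expected payoff 56/11.

56/11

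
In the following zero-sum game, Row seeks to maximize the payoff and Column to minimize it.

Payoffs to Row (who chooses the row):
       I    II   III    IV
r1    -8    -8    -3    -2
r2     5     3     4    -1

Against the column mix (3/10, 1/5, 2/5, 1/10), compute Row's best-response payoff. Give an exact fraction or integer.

r1: (-8)·(3/10) + (-8)·(1/5) + (-3)·(2/5) + (-2)·(1/10) = -27/5.
r2: (5)·(3/10) + (3)·(1/5) + (4)·(2/5) + (-1)·(1/10) = 18/5.
The best pure response is r2 with expected payoff 18/5.

18/5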